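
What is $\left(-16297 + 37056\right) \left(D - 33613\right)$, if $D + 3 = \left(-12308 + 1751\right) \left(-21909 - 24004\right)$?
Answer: $10061262973075$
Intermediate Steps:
$D = 484703538$ ($D = -3 + \left(-12308 + 1751\right) \left(-21909 - 24004\right) = -3 - -484703541 = -3 + 484703541 = 484703538$)
$\left(-16297 + 37056\right) \left(D - 33613\right) = \left(-16297 + 37056\right) \left(484703538 - 33613\right) = 20759 \cdot 484669925 = 10061262973075$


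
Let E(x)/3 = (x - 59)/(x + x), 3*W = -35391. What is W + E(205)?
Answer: -2418166/205 ≈ -11796.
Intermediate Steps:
W = -11797 (W = (1/3)*(-35391) = -11797)
E(x) = 3*(-59 + x)/(2*x) (E(x) = 3*((x - 59)/(x + x)) = 3*((-59 + x)/((2*x))) = 3*((-59 + x)*(1/(2*x))) = 3*((-59 + x)/(2*x)) = 3*(-59 + x)/(2*x))
W + E(205) = -11797 + (3/2)*(-59 + 205)/205 = -11797 + (3/2)*(1/205)*146 = -11797 + 219/205 = -2418166/205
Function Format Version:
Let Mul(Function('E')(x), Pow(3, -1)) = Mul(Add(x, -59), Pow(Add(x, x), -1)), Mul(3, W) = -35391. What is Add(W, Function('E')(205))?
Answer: Rational(-2418166, 205) ≈ -11796.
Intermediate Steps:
W = -11797 (W = Mul(Rational(1, 3), -35391) = -11797)
Function('E')(x) = Mul(Rational(3, 2), Pow(x, -1), Add(-59, x)) (Function('E')(x) = Mul(3, Mul(Add(x, -59), Pow(Add(x, x), -1))) = Mul(3, Mul(Add(-59, x), Pow(Mul(2, x), -1))) = Mul(3, Mul(Add(-59, x), Mul(Rational(1, 2), Pow(x, -1)))) = Mul(3, Mul(Rational(1, 2), Pow(x, -1), Add(-59, x))) = Mul(Rational(3, 2), Pow(x, -1), Add(-59, x)))
Add(W, Function('E')(205)) = Add(-11797, Mul(Rational(3, 2), Pow(205, -1), Add(-59, 205))) = Add(-11797, Mul(Rational(3, 2), Rational(1, 205), 146)) = Add(-11797, Rational(219, 205)) = Rational(-2418166, 205)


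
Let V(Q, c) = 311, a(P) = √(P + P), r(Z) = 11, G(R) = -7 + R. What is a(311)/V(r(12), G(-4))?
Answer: √622/311 ≈ 0.080193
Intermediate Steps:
a(P) = √2*√P (a(P) = √(2*P) = √2*√P)
a(311)/V(r(12), G(-4)) = (√2*√311)/311 = √622*(1/311) = √622/311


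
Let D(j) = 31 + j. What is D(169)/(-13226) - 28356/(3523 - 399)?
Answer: -46957657/5164753 ≈ -9.0919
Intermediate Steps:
D(169)/(-13226) - 28356/(3523 - 399) = (31 + 169)/(-13226) - 28356/(3523 - 399) = 200*(-1/13226) - 28356/3124 = -100/6613 - 28356*1/3124 = -100/6613 - 7089/781 = -46957657/5164753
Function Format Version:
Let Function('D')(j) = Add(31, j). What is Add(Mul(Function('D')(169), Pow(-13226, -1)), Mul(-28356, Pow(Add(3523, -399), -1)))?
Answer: Rational(-46957657, 5164753) ≈ -9.0919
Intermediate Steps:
Add(Mul(Function('D')(169), Pow(-13226, -1)), Mul(-28356, Pow(Add(3523, -399), -1))) = Add(Mul(Add(31, 169), Pow(-13226, -1)), Mul(-28356, Pow(Add(3523, -399), -1))) = Add(Mul(200, Rational(-1, 13226)), Mul(-28356, Pow(3124, -1))) = Add(Rational(-100, 6613), Mul(-28356, Rational(1, 3124))) = Add(Rational(-100, 6613), Rational(-7089, 781)) = Rational(-46957657, 5164753)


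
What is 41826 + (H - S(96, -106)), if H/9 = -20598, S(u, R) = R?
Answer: -143450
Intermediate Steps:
H = -185382 (H = 9*(-20598) = -185382)
41826 + (H - S(96, -106)) = 41826 + (-185382 - 1*(-106)) = 41826 + (-185382 + 106) = 41826 - 185276 = -143450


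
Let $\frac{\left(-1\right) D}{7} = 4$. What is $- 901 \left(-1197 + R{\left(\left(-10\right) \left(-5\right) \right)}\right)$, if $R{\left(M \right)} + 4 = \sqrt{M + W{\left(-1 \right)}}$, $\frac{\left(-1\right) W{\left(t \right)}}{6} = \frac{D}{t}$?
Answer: $1082101 - 901 i \sqrt{118} \approx 1.0821 \cdot 10^{6} - 9787.4 i$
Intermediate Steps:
$D = -28$ ($D = \left(-7\right) 4 = -28$)
$W{\left(t \right)} = \frac{168}{t}$ ($W{\left(t \right)} = - 6 \left(- \frac{28}{t}\right) = \frac{168}{t}$)
$R{\left(M \right)} = -4 + \sqrt{-168 + M}$ ($R{\left(M \right)} = -4 + \sqrt{M + \frac{168}{-1}} = -4 + \sqrt{M + 168 \left(-1\right)} = -4 + \sqrt{M - 168} = -4 + \sqrt{-168 + M}$)
$- 901 \left(-1197 + R{\left(\left(-10\right) \left(-5\right) \right)}\right) = - 901 \left(-1197 - \left(4 - \sqrt{-168 - -50}\right)\right) = - 901 \left(-1197 - \left(4 - \sqrt{-168 + 50}\right)\right) = - 901 \left(-1197 - \left(4 - \sqrt{-118}\right)\right) = - 901 \left(-1197 - \left(4 - i \sqrt{118}\right)\right) = - 901 \left(-1201 + i \sqrt{118}\right) = 1082101 - 901 i \sqrt{118}$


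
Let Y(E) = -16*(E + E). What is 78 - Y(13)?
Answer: 494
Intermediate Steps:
Y(E) = -32*E
78 - Y(13) = 78 - (-32)*13 = 78 - 1*(-416) = 78 + 416 = 494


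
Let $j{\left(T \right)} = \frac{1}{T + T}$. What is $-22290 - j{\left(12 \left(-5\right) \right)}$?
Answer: $- \frac{2674799}{120} \approx -22290.0$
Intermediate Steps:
$j{\left(T \right)} = \frac{1}{2 T}$
$-22290 - j{\left(12 \left(-5\right) \right)} = -22290 - \frac{1}{2 \cdot 12 \left(-5\right)} = -22290 - \frac{1}{2 \left(-60\right)} = -22290 - \frac{1}{2} \left(- \frac{1}{60}\right) = -22290 - - \frac{1}{120} = -22290 + \frac{1}{120} = - \frac{2674799}{120}$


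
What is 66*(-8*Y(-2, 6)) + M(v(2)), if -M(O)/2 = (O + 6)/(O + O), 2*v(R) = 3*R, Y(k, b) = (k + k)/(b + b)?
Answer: 173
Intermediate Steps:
Y(k, b) = k/b (Y(k, b) = (2*k)/((2*b)) = (2*k)*(1/(2*b)) = k/b)
v(R) = 3*R/2 (v(R) = (3*R)/2 = 3*R/2)
M(O) = -(6 + O)/O (M(O) = -2*(O + 6)/(O + O) = -2*(6 + O)/(2*O) = -2*(6 + O)*1/(2*O) = -(6 + O)/O)
66*(-8*Y(-2, 6)) + M(v(2)) = 66*(-(-16)/6) + (-6 - 3*2/2)/(((3/2)*2)) = 66*(-(-16)/6) + (-6 - 1*3)/3 = 66*(-8*(-⅓)) + (-6 - 3)/3 = 66*(8/3) + (⅓)*(-9) = 176 - 3 = 173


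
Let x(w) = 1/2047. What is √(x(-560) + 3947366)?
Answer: 3*√1837809837949/2047 ≈ 1986.8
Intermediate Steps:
x(w) = 1/2047
√(x(-560) + 3947366) = √(1/2047 + 3947366) = √(8080258203/2047) = 3*√1837809837949/2047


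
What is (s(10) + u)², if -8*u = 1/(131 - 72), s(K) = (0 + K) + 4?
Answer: 43652449/222784 ≈ 195.94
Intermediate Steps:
s(K) = 4 + K (s(K) = K + 4 = 4 + K)
u = -1/472 (u = -1/(8*(131 - 72)) = -⅛/59 = -⅛*1/59 = -1/472 ≈ -0.0021186)
(s(10) + u)² = ((4 + 10) - 1/472)² = (14 - 1/472)² = (6607/472)² = 43652449/222784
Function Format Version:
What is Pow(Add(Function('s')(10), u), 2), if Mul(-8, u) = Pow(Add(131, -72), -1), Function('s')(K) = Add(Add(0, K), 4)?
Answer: Rational(43652449, 222784) ≈ 195.94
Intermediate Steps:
Function('s')(K) = Add(4, K) (Function('s')(K) = Add(K, 4) = Add(4, K))
u = Rational(-1, 472) (u = Mul(Rational(-1, 8), Pow(Add(131, -72), -1)) = Mul(Rational(-1, 8), Pow(59, -1)) = Mul(Rational(-1, 8), Rational(1, 59)) = Rational(-1, 472) ≈ -0.0021186)
Pow(Add(Function('s')(10), u), 2) = Pow(Add(Add(4, 10), Rational(-1, 472)), 2) = Pow(Add(14, Rational(-1, 472)), 2) = Pow(Rational(6607, 472), 2) = Rational(43652449, 222784)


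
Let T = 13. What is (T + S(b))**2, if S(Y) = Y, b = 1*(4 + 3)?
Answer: 400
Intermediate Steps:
b = 7 (b = 1*7 = 7)
(T + S(b))**2 = (13 + 7)**2 = 20**2 = 400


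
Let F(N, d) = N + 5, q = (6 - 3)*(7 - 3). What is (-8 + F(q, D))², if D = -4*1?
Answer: 81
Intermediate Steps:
D = -4
q = 12 (q = 3*4 = 12)
F(N, d) = 5 + N
(-8 + F(q, D))² = (-8 + (5 + 12))² = (-8 + 17)² = 9² = 81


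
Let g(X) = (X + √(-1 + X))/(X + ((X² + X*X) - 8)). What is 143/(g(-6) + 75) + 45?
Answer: 885194571/18870343 - 8294*I*√7/18870343 ≈ 46.909 - 0.0011629*I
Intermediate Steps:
g(X) = (X + √(-1 + X))/(-8 + X + 2*X²) (g(X) = (X + √(-1 + X))/(X + ((X² + X²) - 8)) = (X + √(-1 + X))/(X + (2*X² - 8)) = (X + √(-1 + X))/(X + (-8 + 2*X²)) = (X + √(-1 + X))/(-8 + X + 2*X²))
143/(g(-6) + 75) + 45 = 143/((-6 + √(-1 - 6))/(-8 - 6 + 2*(-6)²) + 75) + 45 = 143/((-6 + √(-7))/(-8 - 6 + 2*36) + 75) + 45 = 143/((-6 + I*√7)/(-8 - 6 + 72) + 75) + 45 = 143/((-6 + I*√7)/58 + 75) + 45 = 143/((-3/29 + I*√7/58) + 75) + 45 = 143/(2172/29 + I*√7/58) + 45 = 45 + 143/(2172/29 + I*√7/58)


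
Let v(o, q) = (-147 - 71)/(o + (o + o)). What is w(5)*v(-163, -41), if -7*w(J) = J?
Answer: -1090/3423 ≈ -0.31843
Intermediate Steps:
v(o, q) = -218/(3*o) (v(o, q) = -218/(o + 2*o) = -218*1/(3*o) = -218/(3*o))
w(J) = -J/7
w(5)*v(-163, -41) = (-⅐*5)*(-218/3/(-163)) = -(-1090)*(-1)/(21*163) = -5/7*218/489 = -1090/3423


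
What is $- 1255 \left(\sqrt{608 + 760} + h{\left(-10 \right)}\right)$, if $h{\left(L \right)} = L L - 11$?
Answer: $-111695 - 7530 \sqrt{38} \approx -1.5811 \cdot 10^{5}$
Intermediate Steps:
$h{\left(L \right)} = -11 + L^{2}$ ($h{\left(L \right)} = L^{2} - 11 = -11 + L^{2}$)
$- 1255 \left(\sqrt{608 + 760} + h{\left(-10 \right)}\right) = - 1255 \left(\sqrt{608 + 760} - \left(11 - \left(-10\right)^{2}\right)\right) = - 1255 \left(\sqrt{1368} + \left(-11 + 100\right)\right) = - 1255 \left(6 \sqrt{38} + 89\right) = - 1255 \left(89 + 6 \sqrt{38}\right) = -111695 - 7530 \sqrt{38}$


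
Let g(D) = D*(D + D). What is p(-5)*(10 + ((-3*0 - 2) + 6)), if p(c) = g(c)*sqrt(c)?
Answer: 700*I*sqrt(5) ≈ 1565.2*I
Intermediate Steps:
g(D) = 2*D**2 (g(D) = D*(2*D) = 2*D**2)
p(c) = 2*c**(5/2) (p(c) = (2*c**2)*sqrt(c) = 2*c**(5/2))
p(-5)*(10 + ((-3*0 - 2) + 6)) = (2*(-5)**(5/2))*(10 + ((-3*0 - 2) + 6)) = (2*(25*I*sqrt(5)))*(10 + ((0 - 2) + 6)) = (50*I*sqrt(5))*(10 + (-2 + 6)) = (50*I*sqrt(5))*(10 + 4) = (50*I*sqrt(5))*14 = 700*I*sqrt(5)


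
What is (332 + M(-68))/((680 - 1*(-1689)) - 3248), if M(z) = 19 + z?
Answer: -283/879 ≈ -0.32196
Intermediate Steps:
(332 + M(-68))/((680 - 1*(-1689)) - 3248) = (332 + (19 - 68))/((680 - 1*(-1689)) - 3248) = (332 - 49)/((680 + 1689) - 3248) = 283/(2369 - 3248) = 283/(-879) = 283*(-1/879) = -283/879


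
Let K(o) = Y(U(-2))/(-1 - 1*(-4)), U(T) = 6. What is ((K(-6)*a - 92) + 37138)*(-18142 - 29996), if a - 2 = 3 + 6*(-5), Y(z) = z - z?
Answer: -1783320348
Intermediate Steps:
Y(z) = 0
K(o) = 0 (K(o) = 0/(-1 - 1*(-4)) = 0/(-1 + 4) = 0/3 = 0*(⅓) = 0)
a = -25 (a = 2 + (3 + 6*(-5)) = 2 + (3 - 30) = 2 - 27 = -25)
((K(-6)*a - 92) + 37138)*(-18142 - 29996) = ((0*(-25) - 92) + 37138)*(-18142 - 29996) = ((0 - 92) + 37138)*(-48138) = (-92 + 37138)*(-48138) = 37046*(-48138) = -1783320348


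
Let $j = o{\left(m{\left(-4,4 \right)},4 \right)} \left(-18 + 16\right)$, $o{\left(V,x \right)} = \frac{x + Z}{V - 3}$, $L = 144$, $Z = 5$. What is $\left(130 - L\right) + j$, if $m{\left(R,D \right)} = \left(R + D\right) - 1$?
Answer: $- \frac{19}{2} \approx -9.5$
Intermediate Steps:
$m{\left(R,D \right)} = -1 + D + R$ ($m{\left(R,D \right)} = \left(D + R\right) - 1 = -1 + D + R$)
$o{\left(V,x \right)} = \frac{5 + x}{-3 + V}$ ($o{\left(V,x \right)} = \frac{x + 5}{V - 3} = \frac{5 + x}{-3 + V}$)
$j = \frac{9}{2}$ ($j = \frac{5 + 4}{-3 - 1} \left(-18 + 16\right) = \frac{1}{-3 - 1} \cdot 9 \left(-2\right) = \frac{1}{-4} \cdot 9 \left(-2\right) = \left(- \frac{1}{4}\right) 9 \left(-2\right) = \left(- \frac{9}{4}\right) \left(-2\right) = \frac{9}{2} \approx 4.5$)
$\left(130 - L\right) + j = \left(130 - 144\right) + \frac{9}{2} = -14 + \frac{9}{2} = - \frac{19}{2}$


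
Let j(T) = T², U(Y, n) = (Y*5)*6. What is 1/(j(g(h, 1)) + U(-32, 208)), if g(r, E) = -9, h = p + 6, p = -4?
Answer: -1/879 ≈ -0.0011377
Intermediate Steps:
h = 2 (h = -4 + 6 = 2)
U(Y, n) = 30*Y (U(Y, n) = (5*Y)*6 = 30*Y)
1/(j(g(h, 1)) + U(-32, 208)) = 1/((-9)² + 30*(-32)) = 1/(81 - 960) = 1/(-879) = -1/879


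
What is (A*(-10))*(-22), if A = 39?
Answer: 8580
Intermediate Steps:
(A*(-10))*(-22) = (39*(-10))*(-22) = -390*(-22) = 8580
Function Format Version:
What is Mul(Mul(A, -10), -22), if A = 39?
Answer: 8580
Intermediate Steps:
Mul(Mul(A, -10), -22) = Mul(Mul(39, -10), -22) = Mul(-390, -22) = 8580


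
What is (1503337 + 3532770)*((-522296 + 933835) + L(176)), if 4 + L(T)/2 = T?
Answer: 2074286859481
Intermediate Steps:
L(T) = -8 + 2*T
(1503337 + 3532770)*((-522296 + 933835) + L(176)) = (1503337 + 3532770)*((-522296 + 933835) + (-8 + 2*176)) = 5036107*(411539 + (-8 + 352)) = 5036107*(411539 + 344) = 5036107*411883 = 2074286859481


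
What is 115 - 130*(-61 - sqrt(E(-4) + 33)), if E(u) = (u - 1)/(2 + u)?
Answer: 8045 + 65*sqrt(142) ≈ 8819.6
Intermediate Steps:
E(u) = (-1 + u)/(2 + u)
115 - 130*(-61 - sqrt(E(-4) + 33)) = 115 - 130*(-61 - sqrt((-1 - 4)/(2 - 4) + 33)) = 115 - 130*(-61 - sqrt(-5/(-2) + 33)) = 115 - 130*(-61 - sqrt(-1/2*(-5) + 33)) = 115 - 130*(-61 - sqrt(5/2 + 33)) = 115 - 130*(-61 - sqrt(71/2)) = 115 - 130*(-61 - sqrt(142)/2) = 115 + (7930 + 65*sqrt(142)) = 8045 + 65*sqrt(142)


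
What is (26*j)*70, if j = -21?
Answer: -38220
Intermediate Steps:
(26*j)*70 = (26*(-21))*70 = -546*70 = -38220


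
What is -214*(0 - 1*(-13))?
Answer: -2782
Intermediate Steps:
-214*(0 - 1*(-13)) = -214*(0 + 13) = -214*13 = -2782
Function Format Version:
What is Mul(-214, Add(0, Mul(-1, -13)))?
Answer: -2782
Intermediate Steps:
Mul(-214, Add(0, Mul(-1, -13))) = Mul(-214, Add(0, 13)) = Mul(-214, 13) = -2782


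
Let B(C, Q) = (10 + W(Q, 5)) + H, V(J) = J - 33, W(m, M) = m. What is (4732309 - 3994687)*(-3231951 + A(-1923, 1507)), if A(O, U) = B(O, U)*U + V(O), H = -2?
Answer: -701332472844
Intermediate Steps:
V(J) = -33 + J
B(C, Q) = 8 + Q (B(C, Q) = (10 + Q) - 2 = 8 + Q)
A(O, U) = -33 + O + U*(8 + U) (A(O, U) = (8 + U)*U + (-33 + O) = U*(8 + U) + (-33 + O) = -33 + O + U*(8 + U))
(4732309 - 3994687)*(-3231951 + A(-1923, 1507)) = (4732309 - 3994687)*(-3231951 + (-33 - 1923 + 1507*(8 + 1507))) = 737622*(-3231951 + (-33 - 1923 + 1507*1515)) = 737622*(-3231951 + (-33 - 1923 + 2283105)) = 737622*(-3231951 + 2281149) = 737622*(-950802) = -701332472844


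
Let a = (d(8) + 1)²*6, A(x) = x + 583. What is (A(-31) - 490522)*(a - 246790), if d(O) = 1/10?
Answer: 604580695589/5 ≈ 1.2092e+11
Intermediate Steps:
A(x) = 583 + x
d(O) = ⅒
a = 363/50 (a = (⅒ + 1)²*6 = (11/10)²*6 = (121/100)*6 = 363/50 ≈ 7.2600)
(A(-31) - 490522)*(a - 246790) = ((583 - 31) - 490522)*(363/50 - 246790) = (552 - 490522)*(-12339137/50) = -489970*(-12339137/50) = 604580695589/5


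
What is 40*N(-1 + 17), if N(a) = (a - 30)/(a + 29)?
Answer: -112/9 ≈ -12.444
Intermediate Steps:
N(a) = (-30 + a)/(29 + a)
40*N(-1 + 17) = 40*((-30 + (-1 + 17))/(29 + (-1 + 17))) = 40*((-30 + 16)/(29 + 16)) = 40*(-14/45) = -112/9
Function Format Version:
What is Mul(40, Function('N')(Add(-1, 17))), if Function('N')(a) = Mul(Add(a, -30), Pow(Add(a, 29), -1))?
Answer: Rational(-112, 9) ≈ -12.444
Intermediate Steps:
Function('N')(a) = Mul(Pow(Add(29, a), -1), Add(-30, a)) (Function('N')(a) = Mul(Add(-30, a), Pow(Add(29, a), -1)) = Mul(Pow(Add(29, a), -1), Add(-30, a)))
Mul(40, Function('N')(Add(-1, 17))) = Mul(40, Mul(Pow(Add(29, Add(-1, 17)), -1), Add(-30, Add(-1, 17)))) = Mul(40, Mul(Pow(Add(29, 16), -1), Add(-30, 16))) = Mul(40, Mul(Pow(45, -1), -14)) = Mul(40, Mul(Rational(1, 45), -14)) = Mul(40, Rational(-14, 45)) = Rational(-112, 9)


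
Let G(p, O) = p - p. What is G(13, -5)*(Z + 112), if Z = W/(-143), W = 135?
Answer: 0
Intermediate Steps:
G(p, O) = 0
Z = -135/143 (Z = 135/(-143) = 135*(-1/143) = -135/143 ≈ -0.94406)
G(13, -5)*(Z + 112) = 0*(-135/143 + 112) = 0*(15881/143) = 0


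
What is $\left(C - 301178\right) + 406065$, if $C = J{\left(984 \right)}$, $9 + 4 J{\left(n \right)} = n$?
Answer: $\frac{420523}{4} \approx 1.0513 \cdot 10^{5}$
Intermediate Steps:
$J{\left(n \right)} = - \frac{9}{4} + \frac{n}{4}$
$C = \frac{975}{4}$ ($C = - \frac{9}{4} + \frac{1}{4} \cdot 984 = - \frac{9}{4} + 246 = \frac{975}{4} \approx 243.75$)
$\left(C - 301178\right) + 406065 = \left(\frac{975}{4} - 301178\right) + 406065 = - \frac{1203737}{4} + 406065 = \frac{420523}{4}$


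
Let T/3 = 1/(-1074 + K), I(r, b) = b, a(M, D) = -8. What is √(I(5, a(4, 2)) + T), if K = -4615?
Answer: I*√258934835/5689 ≈ 2.8285*I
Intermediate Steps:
T = -3/5689 (T = 3/(-1074 - 4615) = 3/(-5689) = 3*(-1/5689) = -3/5689 ≈ -0.00052733)
√(I(5, a(4, 2)) + T) = √(-8 - 3/5689) = √(-45515/5689) = I*√258934835/5689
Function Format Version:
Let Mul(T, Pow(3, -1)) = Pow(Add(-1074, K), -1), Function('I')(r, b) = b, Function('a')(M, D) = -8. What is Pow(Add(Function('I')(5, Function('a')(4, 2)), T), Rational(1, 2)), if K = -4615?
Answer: Mul(Rational(1, 5689), I, Pow(258934835, Rational(1, 2))) ≈ Mul(2.8285, I)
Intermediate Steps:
T = Rational(-3, 5689) (T = Mul(3, Pow(Add(-1074, -4615), -1)) = Mul(3, Pow(-5689, -1)) = Mul(3, Rational(-1, 5689)) = Rational(-3, 5689) ≈ -0.00052733)
Pow(Add(Function('I')(5, Function('a')(4, 2)), T), Rational(1, 2)) = Pow(Add(-8, Rational(-3, 5689)), Rational(1, 2)) = Pow(Rational(-45515, 5689), Rational(1, 2)) = Mul(Rational(1, 5689), I, Pow(258934835, Rational(1, 2)))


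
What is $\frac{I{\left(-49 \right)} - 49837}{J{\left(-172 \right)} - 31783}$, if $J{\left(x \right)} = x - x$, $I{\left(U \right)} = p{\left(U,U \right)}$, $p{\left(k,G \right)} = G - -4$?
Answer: $\frac{49882}{31783} \approx 1.5695$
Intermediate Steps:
$p{\left(k,G \right)} = 4 + G$ ($p{\left(k,G \right)} = G + 4 = 4 + G$)
$I{\left(U \right)} = 4 + U$
$J{\left(x \right)} = 0$
$\frac{I{\left(-49 \right)} - 49837}{J{\left(-172 \right)} - 31783} = \frac{\left(4 - 49\right) - 49837}{0 - 31783} = \frac{-45 - 49837}{0 - 31783} = - \frac{49882}{-31783} = \left(-49882\right) \left(- \frac{1}{31783}\right) = \frac{49882}{31783}$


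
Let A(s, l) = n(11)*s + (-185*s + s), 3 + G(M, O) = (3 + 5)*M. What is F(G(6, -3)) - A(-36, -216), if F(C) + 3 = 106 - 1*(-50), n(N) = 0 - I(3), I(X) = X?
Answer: -6579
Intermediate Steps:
G(M, O) = -3 + 8*M (G(M, O) = -3 + (3 + 5)*M = -3 + 8*M)
n(N) = -3 (n(N) = 0 - 1*3 = 0 - 3 = -3)
F(C) = 153 (F(C) = -3 + (106 - 1*(-50)) = -3 + (106 + 50) = -3 + 156 = 153)
A(s, l) = -187*s (A(s, l) = -3*s + (-185*s + s) = -3*s - 184*s = -187*s)
F(G(6, -3)) - A(-36, -216) = 153 - (-187)*(-36) = 153 - 1*6732 = 153 - 6732 = -6579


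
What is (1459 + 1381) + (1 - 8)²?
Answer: 2889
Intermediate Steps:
(1459 + 1381) + (1 - 8)² = 2840 + (-7)² = 2840 + 49 = 2889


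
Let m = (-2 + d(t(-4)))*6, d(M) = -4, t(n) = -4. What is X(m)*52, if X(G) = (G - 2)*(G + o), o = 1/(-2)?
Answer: 72124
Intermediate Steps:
o = -½ ≈ -0.50000
m = -36 (m = (-2 - 4)*6 = -6*6 = -36)
X(G) = (-2 + G)*(-½ + G) (X(G) = (G - 2)*(G - ½) = (-2 + G)*(-½ + G))
X(m)*52 = (1 + (-36)² - 5/2*(-36))*52 = (1 + 1296 + 90)*52 = 1387*52 = 72124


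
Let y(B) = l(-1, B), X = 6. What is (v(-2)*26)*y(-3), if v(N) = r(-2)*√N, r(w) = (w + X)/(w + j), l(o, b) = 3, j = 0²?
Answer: -156*I*√2 ≈ -220.62*I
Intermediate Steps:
j = 0
y(B) = 3
r(w) = (6 + w)/w (r(w) = (w + 6)/(w + 0) = (6 + w)/w)
v(N) = -2*√N (v(N) = ((6 - 2)/(-2))*√N = (-½*4)*√N = -2*√N)
(v(-2)*26)*y(-3) = (-2*I*√2*26)*3 = -52*I*√2*3 = -156*I*√2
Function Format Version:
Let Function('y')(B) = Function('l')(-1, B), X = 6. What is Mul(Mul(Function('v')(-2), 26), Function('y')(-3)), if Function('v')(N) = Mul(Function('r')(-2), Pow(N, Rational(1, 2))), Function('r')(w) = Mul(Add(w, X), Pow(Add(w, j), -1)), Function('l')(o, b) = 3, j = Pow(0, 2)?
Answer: Mul(-156, I, Pow(2, Rational(1, 2))) ≈ Mul(-220.62, I)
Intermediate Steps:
j = 0
Function('y')(B) = 3
Function('r')(w) = Mul(Pow(w, -1), Add(6, w)) (Function('r')(w) = Mul(Add(w, 6), Pow(Add(w, 0), -1)) = Mul(Add(6, w), Pow(w, -1)) = Mul(Pow(w, -1), Add(6, w)))
Function('v')(N) = Mul(-2, Pow(N, Rational(1, 2))) (Function('v')(N) = Mul(Mul(Pow(-2, -1), Add(6, -2)), Pow(N, Rational(1, 2))) = Mul(Mul(Rational(-1, 2), 4), Pow(N, Rational(1, 2))) = Mul(-2, Pow(N, Rational(1, 2))))
Mul(Mul(Function('v')(-2), 26), Function('y')(-3)) = Mul(Mul(Mul(-2, Pow(-2, Rational(1, 2))), 26), 3) = Mul(Mul(Mul(-2, Mul(I, Pow(2, Rational(1, 2)))), 26), 3) = Mul(Mul(Mul(-2, I, Pow(2, Rational(1, 2))), 26), 3) = Mul(Mul(-52, I, Pow(2, Rational(1, 2))), 3) = Mul(-156, I, Pow(2, Rational(1, 2)))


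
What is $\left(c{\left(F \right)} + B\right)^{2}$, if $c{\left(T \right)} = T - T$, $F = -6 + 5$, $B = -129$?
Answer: $16641$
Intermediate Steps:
$F = -1$
$c{\left(T \right)} = 0$
$\left(c{\left(F \right)} + B\right)^{2} = \left(0 - 129\right)^{2} = \left(-129\right)^{2} = 16641$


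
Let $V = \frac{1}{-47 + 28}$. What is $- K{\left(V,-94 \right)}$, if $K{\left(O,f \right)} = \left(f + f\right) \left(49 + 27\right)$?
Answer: $14288$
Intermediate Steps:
$V = - \frac{1}{19}$ ($V = \frac{1}{-19} = - \frac{1}{19} \approx -0.052632$)
$K{\left(O,f \right)} = 152 f$ ($K{\left(O,f \right)} = 2 f 76 = 152 f$)
$- K{\left(V,-94 \right)} = - 152 \left(-94\right) = \left(-1\right) \left(-14288\right) = 14288$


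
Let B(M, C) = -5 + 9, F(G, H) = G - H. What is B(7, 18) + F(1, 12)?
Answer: -7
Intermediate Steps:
B(M, C) = 4
B(7, 18) + F(1, 12) = 4 + (1 - 1*12) = 4 + (1 - 12) = 4 - 11 = -7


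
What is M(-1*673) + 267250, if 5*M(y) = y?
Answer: 1335577/5 ≈ 2.6712e+5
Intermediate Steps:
M(y) = y/5
M(-1*673) + 267250 = (-1*673)/5 + 267250 = (⅕)*(-673) + 267250 = -673/5 + 267250 = 1335577/5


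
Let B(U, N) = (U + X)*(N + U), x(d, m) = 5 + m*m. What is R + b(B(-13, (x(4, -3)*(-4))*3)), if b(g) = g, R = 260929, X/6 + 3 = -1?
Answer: 267626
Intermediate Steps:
x(d, m) = 5 + m²
X = -24 (X = -18 + 6*(-1) = -18 - 6 = -24)
B(U, N) = (-24 + U)*(N + U) (B(U, N) = (U - 24)*(N + U) = (-24 + U)*(N + U))
R + b(B(-13, (x(4, -3)*(-4))*3)) = 260929 + ((-13)² - 24*(5 + (-3)²)*(-4)*3 - 24*(-13) + (((5 + (-3)²)*(-4))*3)*(-13)) = 260929 + (169 - 24*(5 + 9)*(-4)*3 + 312 + (((5 + 9)*(-4))*3)*(-13)) = 260929 + (169 - 24*14*(-4)*3 + 312 + ((14*(-4))*3)*(-13)) = 260929 + (169 - (-1344)*3 + 312 - 56*3*(-13)) = 260929 + (169 - 24*(-168) + 312 - 168*(-13)) = 260929 + (169 + 4032 + 312 + 2184) = 260929 + 6697 = 267626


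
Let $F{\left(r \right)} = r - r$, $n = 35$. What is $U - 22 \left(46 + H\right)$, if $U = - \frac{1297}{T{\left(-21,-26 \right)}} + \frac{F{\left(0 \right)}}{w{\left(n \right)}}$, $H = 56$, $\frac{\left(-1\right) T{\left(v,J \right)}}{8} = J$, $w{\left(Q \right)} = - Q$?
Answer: $- \frac{468049}{208} \approx -2250.2$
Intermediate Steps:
$T{\left(v,J \right)} = - 8 J$
$F{\left(r \right)} = 0$
$U = - \frac{1297}{208}$ ($U = - \frac{1297}{\left(-8\right) \left(-26\right)} + \frac{0}{\left(-1\right) 35} = - \frac{1297}{208} + \frac{0}{-35} = \left(-1297\right) \frac{1}{208} + 0 \left(- \frac{1}{35}\right) = - \frac{1297}{208} + 0 = - \frac{1297}{208} \approx -6.2356$)
$U - 22 \left(46 + H\right) = - \frac{1297}{208} - 22 \left(46 + 56\right) = - \frac{1297}{208} - 22 \cdot 102 = - \frac{1297}{208} - 2244 = - \frac{468049}{208}$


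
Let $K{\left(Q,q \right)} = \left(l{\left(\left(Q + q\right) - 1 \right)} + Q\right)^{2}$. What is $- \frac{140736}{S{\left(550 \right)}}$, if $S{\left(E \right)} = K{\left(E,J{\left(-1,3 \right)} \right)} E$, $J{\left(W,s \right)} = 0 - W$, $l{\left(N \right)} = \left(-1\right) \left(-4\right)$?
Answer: $- \frac{17592}{21100475} \approx -0.00083373$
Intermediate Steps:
$l{\left(N \right)} = 4$
$J{\left(W,s \right)} = - W$
$K{\left(Q,q \right)} = \left(4 + Q\right)^{2}$
$S{\left(E \right)} = E \left(4 + E\right)^{2}$ ($S{\left(E \right)} = \left(4 + E\right)^{2} E = E \left(4 + E\right)^{2}$)
$- \frac{140736}{S{\left(550 \right)}} = - \frac{140736}{550 \left(4 + 550\right)^{2}} = - \frac{140736}{550 \cdot 554^{2}} = - \frac{140736}{550 \cdot 306916} = - \frac{140736}{168803800} = \left(-140736\right) \frac{1}{168803800} = - \frac{17592}{21100475}$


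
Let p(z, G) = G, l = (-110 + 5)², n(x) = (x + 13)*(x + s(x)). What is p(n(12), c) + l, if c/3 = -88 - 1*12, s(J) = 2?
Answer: 10725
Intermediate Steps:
n(x) = (2 + x)*(13 + x) (n(x) = (x + 13)*(x + 2) = (13 + x)*(2 + x) = (2 + x)*(13 + x))
c = -300 (c = 3*(-88 - 1*12) = 3*(-88 - 12) = 3*(-100) = -300)
l = 11025 (l = (-105)² = 11025)
p(n(12), c) + l = -300 + 11025 = 10725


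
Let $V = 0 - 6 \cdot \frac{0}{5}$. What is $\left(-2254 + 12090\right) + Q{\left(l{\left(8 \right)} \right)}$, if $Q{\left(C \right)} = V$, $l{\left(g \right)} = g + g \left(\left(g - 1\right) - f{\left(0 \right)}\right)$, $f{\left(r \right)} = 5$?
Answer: $9836$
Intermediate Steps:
$V = 0$ ($V = 0 - 6 \cdot 0 \cdot \frac{1}{5} = 0 - 0 = 0 + 0 = 0$)
$l{\left(g \right)} = g + g \left(-6 + g\right)$ ($l{\left(g \right)} = g + g \left(\left(g - 1\right) - 5\right) = g + g \left(\left(-1 + g\right) - 5\right) = g + g \left(-6 + g\right)$)
$Q{\left(C \right)} = 0$
$\left(-2254 + 12090\right) + Q{\left(l{\left(8 \right)} \right)} = \left(-2254 + 12090\right) + 0 = 9836 + 0 = 9836$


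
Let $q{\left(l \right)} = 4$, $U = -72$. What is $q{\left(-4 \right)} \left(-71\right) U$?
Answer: $20448$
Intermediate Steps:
$q{\left(-4 \right)} \left(-71\right) U = 4 \left(-71\right) \left(-72\right) = \left(-284\right) \left(-72\right) = 20448$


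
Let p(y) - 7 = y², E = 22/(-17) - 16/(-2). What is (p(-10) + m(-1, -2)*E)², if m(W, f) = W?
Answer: 2907025/289 ≈ 10059.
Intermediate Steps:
E = 114/17 (E = 22*(-1/17) - 16*(-½) = -22/17 + 8 = 114/17 ≈ 6.7059)
p(y) = 7 + y²
(p(-10) + m(-1, -2)*E)² = ((7 + (-10)²) - 1*114/17)² = ((7 + 100) - 114/17)² = (107 - 114/17)² = (1705/17)² = 2907025/289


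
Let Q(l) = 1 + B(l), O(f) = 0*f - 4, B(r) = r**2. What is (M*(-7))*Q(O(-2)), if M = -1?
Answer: 119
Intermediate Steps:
O(f) = -4 (O(f) = 0 - 4 = -4)
Q(l) = 1 + l**2
(M*(-7))*Q(O(-2)) = (-1*(-7))*(1 + (-4)**2) = 7*(1 + 16) = 7*17 = 119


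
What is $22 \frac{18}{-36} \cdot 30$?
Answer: $-330$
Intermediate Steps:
$22 \frac{18}{-36} \cdot 30 = 22 \cdot 18 \left(- \frac{1}{36}\right) 30 = 22 \left(- \frac{1}{2}\right) 30 = \left(-11\right) 30 = -330$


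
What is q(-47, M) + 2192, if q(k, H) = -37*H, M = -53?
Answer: 4153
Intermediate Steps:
q(-47, M) + 2192 = -37*(-53) + 2192 = 1961 + 2192 = 4153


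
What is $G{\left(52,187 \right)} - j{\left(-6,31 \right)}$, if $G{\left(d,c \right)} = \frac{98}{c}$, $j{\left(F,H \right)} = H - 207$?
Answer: $\frac{33010}{187} \approx 176.52$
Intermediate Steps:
$j{\left(F,H \right)} = -207 + H$
$G{\left(52,187 \right)} - j{\left(-6,31 \right)} = \frac{98}{187} - \left(-207 + 31\right) = 98 \cdot \frac{1}{187} - -176 = \frac{98}{187} + 176 = \frac{33010}{187}$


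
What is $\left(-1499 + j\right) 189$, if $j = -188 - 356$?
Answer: $-386127$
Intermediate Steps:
$j = -544$
$\left(-1499 + j\right) 189 = \left(-1499 - 544\right) 189 = \left(-2043\right) 189 = -386127$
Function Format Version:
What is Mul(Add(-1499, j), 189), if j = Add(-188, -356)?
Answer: -386127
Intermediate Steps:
j = -544
Mul(Add(-1499, j), 189) = Mul(Add(-1499, -544), 189) = Mul(-2043, 189) = -386127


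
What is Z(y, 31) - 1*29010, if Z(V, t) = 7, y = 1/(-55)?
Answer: -29003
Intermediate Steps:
y = -1/55 ≈ -0.018182
Z(y, 31) - 1*29010 = 7 - 1*29010 = 7 - 29010 = -29003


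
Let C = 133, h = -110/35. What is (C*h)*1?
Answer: -418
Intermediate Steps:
h = -22/7 (h = -110*1/35 = -22/7 ≈ -3.1429)
(C*h)*1 = (133*(-22/7))*1 = -418*1 = -418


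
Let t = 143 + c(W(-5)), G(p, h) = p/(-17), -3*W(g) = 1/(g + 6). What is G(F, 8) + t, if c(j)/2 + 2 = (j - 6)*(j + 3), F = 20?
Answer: 15919/153 ≈ 104.05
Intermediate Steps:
W(g) = -1/(3*(6 + g)) (W(g) = -1/(3*(g + 6)) = -1/(3*(6 + g)))
c(j) = -4 + 2*(-6 + j)*(3 + j) (c(j) = -4 + 2*((j - 6)*(j + 3)) = -4 + 2*((-6 + j)*(3 + j)) = -4 + 2*(-6 + j)*(3 + j))
G(p, h) = -p/17 (G(p, h) = p*(-1/17) = -p/17)
t = 947/9 (t = 143 + (-40 - (-6)/(18 + 3*(-5)) + 2*(-1/(18 + 3*(-5)))²) = 143 + (-40 - (-6)/(18 - 15) + 2*(-1/(18 - 15))²) = 143 + (-40 - (-6)/3 + 2*(-1/3)²) = 143 + (-40 - (-6)/3 + 2*(-1*⅓)²) = 143 + (-40 - 6*(-⅓) + 2*(-⅓)²) = 143 + (-40 + 2 + 2*(⅑)) = 143 + (-40 + 2 + 2/9) = 143 - 340/9 = 947/9 ≈ 105.22)
G(F, 8) + t = -1/17*20 + 947/9 = -20/17 + 947/9 = 15919/153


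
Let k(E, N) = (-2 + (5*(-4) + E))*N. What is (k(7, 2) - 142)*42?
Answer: -7224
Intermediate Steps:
k(E, N) = N*(-22 + E) (k(E, N) = (-2 + (-20 + E))*N = (-22 + E)*N = N*(-22 + E))
(k(7, 2) - 142)*42 = (2*(-22 + 7) - 142)*42 = (2*(-15) - 142)*42 = (-30 - 142)*42 = -172*42 = -7224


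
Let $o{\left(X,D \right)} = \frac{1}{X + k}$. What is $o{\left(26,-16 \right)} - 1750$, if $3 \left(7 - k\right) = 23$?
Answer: $- \frac{132997}{76} \approx -1750.0$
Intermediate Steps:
$k = - \frac{2}{3}$ ($k = 7 - \frac{23}{3} = - \frac{2}{3} \approx -0.66667$)
$o{\left(X,D \right)} = \frac{1}{- \frac{2}{3} + X}$ ($o{\left(X,D \right)} = \frac{1}{X - \frac{2}{3}} = \frac{1}{- \frac{2}{3} + X}$)
$o{\left(26,-16 \right)} - 1750 = \frac{3}{-2 + 3 \cdot 26} - 1750 = \frac{3}{-2 + 78} - 1750 = \frac{3}{76} - 1750 = - \frac{132997}{76}$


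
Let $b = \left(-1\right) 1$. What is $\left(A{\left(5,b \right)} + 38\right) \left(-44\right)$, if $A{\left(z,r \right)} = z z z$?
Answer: $-7172$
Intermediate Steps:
$b = -1$
$A{\left(z,r \right)} = z^{3}$ ($A{\left(z,r \right)} = z^{2} z = z^{3}$)
$\left(A{\left(5,b \right)} + 38\right) \left(-44\right) = \left(5^{3} + 38\right) \left(-44\right) = \left(125 + 38\right) \left(-44\right) = 163 \left(-44\right) = -7172$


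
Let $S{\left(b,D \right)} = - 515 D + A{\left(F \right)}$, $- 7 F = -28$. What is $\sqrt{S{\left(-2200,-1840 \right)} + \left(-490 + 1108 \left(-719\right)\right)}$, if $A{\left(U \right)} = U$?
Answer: $3 \sqrt{16718} \approx 387.89$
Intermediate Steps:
$F = 4$ ($F = \left(- \frac{1}{7}\right) \left(-28\right) = 4$)
$S{\left(b,D \right)} = 4 - 515 D$ ($S{\left(b,D \right)} = - 515 D + 4 = 4 - 515 D$)
$\sqrt{S{\left(-2200,-1840 \right)} + \left(-490 + 1108 \left(-719\right)\right)} = \sqrt{\left(4 - -947600\right) + \left(-490 + 1108 \left(-719\right)\right)} = \sqrt{\left(4 + 947600\right) - 797142} = \sqrt{947604 - 797142} = \sqrt{150462} = 3 \sqrt{16718}$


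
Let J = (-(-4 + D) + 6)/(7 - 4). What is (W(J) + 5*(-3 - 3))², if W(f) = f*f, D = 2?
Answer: 42436/81 ≈ 523.90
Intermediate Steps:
J = 8/3 (J = (-(-4 + 2) + 6)/(7 - 4) = (-1*(-2) + 6)/3 = (2 + 6)*(⅓) = 8*(⅓) = 8/3 ≈ 2.6667)
W(f) = f²
(W(J) + 5*(-3 - 3))² = ((8/3)² + 5*(-3 - 3))² = (64/9 + 5*(-6))² = (64/9 - 30)² = (-206/9)² = 42436/81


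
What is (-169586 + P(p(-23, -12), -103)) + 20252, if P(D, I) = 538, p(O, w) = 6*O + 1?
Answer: -148796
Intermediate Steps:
p(O, w) = 1 + 6*O
(-169586 + P(p(-23, -12), -103)) + 20252 = (-169586 + 538) + 20252 = -169048 + 20252 = -148796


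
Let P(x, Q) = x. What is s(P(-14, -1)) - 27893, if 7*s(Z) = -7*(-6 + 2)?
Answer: -27889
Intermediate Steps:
s(Z) = 4 (s(Z) = (-7*(-6 + 2))/7 = (-7*(-4))/7 = (⅐)*28 = 4)
s(P(-14, -1)) - 27893 = 4 - 27893 = -27889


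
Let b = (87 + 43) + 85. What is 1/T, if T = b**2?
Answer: 1/46225 ≈ 2.1633e-5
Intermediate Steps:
b = 215 (b = 130 + 85 = 215)
T = 46225 (T = 215**2 = 46225)
1/T = 1/46225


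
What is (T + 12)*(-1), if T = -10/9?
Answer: -98/9 ≈ -10.889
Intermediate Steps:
T = -10/9 (T = -10*⅑ = -10/9 ≈ -1.1111)
(T + 12)*(-1) = (-10/9 + 12)*(-1) = (98/9)*(-1) = -98/9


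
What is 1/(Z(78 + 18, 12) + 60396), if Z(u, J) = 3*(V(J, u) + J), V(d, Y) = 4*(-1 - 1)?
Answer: 1/60408 ≈ 1.6554e-5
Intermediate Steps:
V(d, Y) = -8 (V(d, Y) = 4*(-2) = -8)
Z(u, J) = -24 + 3*J (Z(u, J) = 3*(-8 + J) = -24 + 3*J)
1/(Z(78 + 18, 12) + 60396) = 1/((-24 + 3*12) + 60396) = 1/((-24 + 36) + 60396) = 1/(12 + 60396) = 1/60408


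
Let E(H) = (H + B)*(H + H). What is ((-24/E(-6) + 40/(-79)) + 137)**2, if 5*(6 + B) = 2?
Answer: 97538785344/5248681 ≈ 18584.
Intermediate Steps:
B = -28/5 (B = -6 + (1/5)*2 = -6 + 2/5 = -28/5 ≈ -5.6000)
E(H) = 2*H*(-28/5 + H) (E(H) = (H - 28/5)*(H + H) = (-28/5 + H)*(2*H) = 2*H*(-28/5 + H))
((-24/E(-6) + 40/(-79)) + 137)**2 = ((-24*(-5/(12*(-28 + 5*(-6)))) + 40/(-79)) + 137)**2 = ((-24*(-5/(12*(-28 - 30))) + 40*(-1/79)) + 137)**2 = ((-24/((2/5)*(-6)*(-58)) - 40/79) + 137)**2 = ((-24/696/5 - 40/79) + 137)**2 = ((-24*5/696 - 40/79) + 137)**2 = ((-5/29 - 40/79) + 137)**2 = (-1555/2291 + 137)**2 = (312312/2291)**2 = 97538785344/5248681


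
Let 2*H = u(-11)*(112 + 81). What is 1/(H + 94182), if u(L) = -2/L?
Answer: 11/1036195 ≈ 1.0616e-5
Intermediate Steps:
H = 193/11 (H = ((-2/(-11))*(112 + 81))/2 = (-2*(-1/11)*193)/2 = ((2/11)*193)/2 = (½)*(386/11) = 193/11 ≈ 17.545)
1/(H + 94182) = 1/(193/11 + 94182) = 1/(1036195/11) = 11/1036195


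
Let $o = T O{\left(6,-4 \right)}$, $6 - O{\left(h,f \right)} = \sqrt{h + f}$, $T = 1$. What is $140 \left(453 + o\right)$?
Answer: $64260 - 140 \sqrt{2} \approx 64062.0$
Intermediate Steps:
$O{\left(h,f \right)} = 6 - \sqrt{f + h}$ ($O{\left(h,f \right)} = 6 - \sqrt{h + f} = 6 - \sqrt{f + h}$)
$o = 6 - \sqrt{2}$ ($o = 1 \left(6 - \sqrt{-4 + 6}\right) = 1 \left(6 - \sqrt{2}\right) = 6 - \sqrt{2} \approx 4.5858$)
$140 \left(453 + o\right) = 140 \left(453 + \left(6 - \sqrt{2}\right)\right) = 140 \left(459 - \sqrt{2}\right) = 64260 - 140 \sqrt{2}$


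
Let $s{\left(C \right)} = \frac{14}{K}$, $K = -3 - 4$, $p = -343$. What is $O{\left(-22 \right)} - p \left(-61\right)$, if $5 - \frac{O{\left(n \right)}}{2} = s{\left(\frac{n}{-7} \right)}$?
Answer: $-20909$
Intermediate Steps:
$K = -7$ ($K = -3 - 4 = -7$)
$s{\left(C \right)} = -2$ ($s{\left(C \right)} = \frac{14}{-7} = 14 \left(- \frac{1}{7}\right) = -2$)
$O{\left(n \right)} = 14$ ($O{\left(n \right)} = 10 - -4 = 10 + 4 = 14$)
$O{\left(-22 \right)} - p \left(-61\right) = 14 - \left(-343\right) \left(-61\right) = 14 - 20923 = -20909$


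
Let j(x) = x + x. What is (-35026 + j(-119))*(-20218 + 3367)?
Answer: 594233664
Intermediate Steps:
j(x) = 2*x
(-35026 + j(-119))*(-20218 + 3367) = (-35026 + 2*(-119))*(-20218 + 3367) = (-35026 - 238)*(-16851) = -35264*(-16851) = 594233664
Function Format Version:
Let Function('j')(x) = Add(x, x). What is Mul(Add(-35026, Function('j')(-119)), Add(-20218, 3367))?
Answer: 594233664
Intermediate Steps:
Function('j')(x) = Mul(2, x)
Mul(Add(-35026, Function('j')(-119)), Add(-20218, 3367)) = Mul(Add(-35026, Mul(2, -119)), Add(-20218, 3367)) = Mul(Add(-35026, -238), -16851) = Mul(-35264, -16851) = 594233664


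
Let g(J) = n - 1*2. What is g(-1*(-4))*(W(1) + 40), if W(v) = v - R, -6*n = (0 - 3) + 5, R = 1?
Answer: -280/3 ≈ -93.333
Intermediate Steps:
n = -⅓ (n = -((0 - 3) + 5)/6 = -(-3 + 5)/6 = -⅙*2 = -⅓ ≈ -0.33333)
g(J) = -7/3 (g(J) = -⅓ - 1*2 = -⅓ - 2 = -7/3)
W(v) = -1 + v (W(v) = v - 1*1 = v - 1 = -1 + v)
g(-1*(-4))*(W(1) + 40) = -7*((-1 + 1) + 40)/3 = -7*(0 + 40)/3 = -7/3*40 = -280/3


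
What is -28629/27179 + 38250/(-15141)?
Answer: -491022813/137172413 ≈ -3.5796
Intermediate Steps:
-28629/27179 + 38250/(-15141) = -28629*1/27179 + 38250*(-1/15141) = -28629/27179 - 12750/5047 = -491022813/137172413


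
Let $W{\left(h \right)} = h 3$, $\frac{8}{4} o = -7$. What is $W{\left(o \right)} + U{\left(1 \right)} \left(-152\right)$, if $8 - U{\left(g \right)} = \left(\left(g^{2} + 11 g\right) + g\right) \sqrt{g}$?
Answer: $\frac{1499}{2} \approx 749.5$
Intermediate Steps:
$o = - \frac{7}{2}$ ($o = \frac{1}{2} \left(-7\right) = - \frac{7}{2} \approx -3.5$)
$U{\left(g \right)} = 8 - \sqrt{g} \left(g^{2} + 12 g\right)$ ($U{\left(g \right)} = 8 - \left(\left(g^{2} + 11 g\right) + g\right) \sqrt{g} = 8 - \left(g^{2} + 12 g\right) \sqrt{g} = 8 - \sqrt{g} \left(g^{2} + 12 g\right)$)
$W{\left(h \right)} = 3 h$
$W{\left(o \right)} + U{\left(1 \right)} \left(-152\right) = 3 \left(- \frac{7}{2}\right) + \left(8 - 1^{\frac{5}{2}} - 12 \cdot 1^{\frac{3}{2}}\right) \left(-152\right) = - \frac{21}{2} + \left(8 - 1 - 12\right) \left(-152\right) = - \frac{21}{2} - -760 = - \frac{21}{2} + 760 = \frac{1499}{2}$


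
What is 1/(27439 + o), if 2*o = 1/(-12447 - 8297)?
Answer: 41488/1138389231 ≈ 3.6444e-5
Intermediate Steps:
o = -1/41488 (o = 1/(2*(-12447 - 8297)) = (1/2)/(-20744) = (1/2)*(-1/20744) = -1/41488 ≈ -2.4103e-5)
1/(27439 + o) = 1/(27439 - 1/41488) = 1/(1138389231/41488) = 41488/1138389231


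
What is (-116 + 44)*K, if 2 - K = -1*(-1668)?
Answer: 119952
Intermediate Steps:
K = -1666 (K = 2 - (-1)*(-1668) = 2 - 1*1668 = 2 - 1668 = -1666)
(-116 + 44)*K = (-116 + 44)*(-1666) = -72*(-1666) = 119952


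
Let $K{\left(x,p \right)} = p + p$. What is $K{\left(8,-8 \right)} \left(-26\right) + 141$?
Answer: $557$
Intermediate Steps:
$K{\left(x,p \right)} = 2 p$
$K{\left(8,-8 \right)} \left(-26\right) + 141 = 2 \left(-8\right) \left(-26\right) + 141 = \left(-16\right) \left(-26\right) + 141 = 416 + 141 = 557$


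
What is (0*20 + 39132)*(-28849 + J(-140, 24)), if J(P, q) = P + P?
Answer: -1139876028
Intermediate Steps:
J(P, q) = 2*P
(0*20 + 39132)*(-28849 + J(-140, 24)) = (0*20 + 39132)*(-28849 + 2*(-140)) = (0 + 39132)*(-28849 - 280) = 39132*(-29129) = -1139876028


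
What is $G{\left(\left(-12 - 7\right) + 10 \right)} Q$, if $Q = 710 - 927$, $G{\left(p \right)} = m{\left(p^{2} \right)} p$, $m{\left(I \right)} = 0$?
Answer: $0$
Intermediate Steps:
$G{\left(p \right)} = 0$ ($G{\left(p \right)} = 0 p = 0$)
$Q = -217$
$G{\left(\left(-12 - 7\right) + 10 \right)} Q = 0 \left(-217\right) = 0$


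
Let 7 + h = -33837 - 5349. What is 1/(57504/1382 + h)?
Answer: -691/27053611 ≈ -2.5542e-5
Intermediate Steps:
h = -39193 (h = -7 + (-33837 - 5349) = -7 - 39186 = -39193)
1/(57504/1382 + h) = 1/(57504/1382 - 39193) = 1/(57504*(1/1382) - 39193) = 1/(28752/691 - 39193) = 1/(-27053611/691) = -691/27053611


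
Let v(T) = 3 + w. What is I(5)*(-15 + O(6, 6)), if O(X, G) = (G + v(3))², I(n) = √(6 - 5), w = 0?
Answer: 66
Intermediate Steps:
v(T) = 3 (v(T) = 3 + 0 = 3)
I(n) = 1 (I(n) = √1 = 1)
O(X, G) = (3 + G)² (O(X, G) = (G + 3)² = (3 + G)²)
I(5)*(-15 + O(6, 6)) = 1*(-15 + (3 + 6)²) = 1*(-15 + 9²) = 1*(-15 + 81) = 1*66 = 66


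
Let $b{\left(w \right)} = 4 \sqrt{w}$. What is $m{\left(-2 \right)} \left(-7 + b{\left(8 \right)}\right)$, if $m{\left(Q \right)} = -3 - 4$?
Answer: $49 - 56 \sqrt{2} \approx -30.196$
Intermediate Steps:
$m{\left(Q \right)} = -7$
$m{\left(-2 \right)} \left(-7 + b{\left(8 \right)}\right) = - 7 \left(-7 + 4 \sqrt{8}\right) = - 7 \left(-7 + 4 \cdot 2 \sqrt{2}\right) = - 7 \left(-7 + 8 \sqrt{2}\right) = 49 - 56 \sqrt{2}$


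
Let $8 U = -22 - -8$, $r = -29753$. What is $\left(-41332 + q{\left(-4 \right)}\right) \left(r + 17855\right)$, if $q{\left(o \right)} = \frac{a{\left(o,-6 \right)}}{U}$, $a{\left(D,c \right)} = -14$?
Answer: $491672952$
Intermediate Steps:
$U = - \frac{7}{4}$ ($U = \frac{-22 - -8}{8} = \frac{-22 + 8}{8} = \frac{1}{8} \left(-14\right) = - \frac{7}{4} \approx -1.75$)
$q{\left(o \right)} = 8$ ($q{\left(o \right)} = - \frac{14}{- \frac{7}{4}} = \left(-14\right) \left(- \frac{4}{7}\right) = 8$)
$\left(-41332 + q{\left(-4 \right)}\right) \left(r + 17855\right) = \left(-41332 + 8\right) \left(-29753 + 17855\right) = \left(-41324\right) \left(-11898\right) = 491672952$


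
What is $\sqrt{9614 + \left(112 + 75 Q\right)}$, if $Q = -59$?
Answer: $3 \sqrt{589} \approx 72.808$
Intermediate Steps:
$\sqrt{9614 + \left(112 + 75 Q\right)} = \sqrt{9614 + \left(112 + 75 \left(-59\right)\right)} = \sqrt{9614 + \left(112 - 4425\right)} = \sqrt{9614 - 4313} = \sqrt{5301} = 3 \sqrt{589}$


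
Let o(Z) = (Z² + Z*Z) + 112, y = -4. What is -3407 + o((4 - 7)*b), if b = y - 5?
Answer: -1837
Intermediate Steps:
b = -9 (b = -4 - 5 = -9)
o(Z) = 112 + 2*Z² (o(Z) = (Z² + Z²) + 112 = 2*Z² + 112 = 112 + 2*Z²)
-3407 + o((4 - 7)*b) = -3407 + (112 + 2*((4 - 7)*(-9))²) = -3407 + (112 + 2*(-3*(-9))²) = -3407 + (112 + 2*27²) = -3407 + (112 + 2*729) = -3407 + (112 + 1458) = -3407 + 1570 = -1837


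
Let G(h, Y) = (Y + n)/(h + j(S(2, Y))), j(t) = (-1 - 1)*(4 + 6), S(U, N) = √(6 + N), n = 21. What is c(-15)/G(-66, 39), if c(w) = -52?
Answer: 1118/15 ≈ 74.533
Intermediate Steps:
j(t) = -20 (j(t) = -2*10 = -20)
G(h, Y) = (21 + Y)/(-20 + h) (G(h, Y) = (Y + 21)/(h - 20) = (21 + Y)/(-20 + h))
c(-15)/G(-66, 39) = -52*(-20 - 66)/(21 + 39) = -52/(60/(-86)) = -52/((-1/86*60)) = -52/(-30/43) = -52*(-43/30) = 1118/15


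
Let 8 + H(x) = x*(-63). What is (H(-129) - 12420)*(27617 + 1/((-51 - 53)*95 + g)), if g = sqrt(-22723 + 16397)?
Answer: -5797729892923331/48810363 + 4301*I*sqrt(6326)/97620726 ≈ -1.1878e+8 + 0.0035042*I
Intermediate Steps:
H(x) = -8 - 63*x (H(x) = -8 + x*(-63) = -8 - 63*x)
g = I*sqrt(6326) (g = sqrt(-6326) = I*sqrt(6326) ≈ 79.536*I)
(H(-129) - 12420)*(27617 + 1/((-51 - 53)*95 + g)) = ((-8 - 63*(-129)) - 12420)*(27617 + 1/((-51 - 53)*95 + I*sqrt(6326))) = ((-8 + 8127) - 12420)*(27617 + 1/(-104*95 + I*sqrt(6326))) = (8119 - 12420)*(27617 + 1/(-9880 + I*sqrt(6326))) = -4301*(27617 + 1/(-9880 + I*sqrt(6326))) = -118780717 - 4301/(-9880 + I*sqrt(6326))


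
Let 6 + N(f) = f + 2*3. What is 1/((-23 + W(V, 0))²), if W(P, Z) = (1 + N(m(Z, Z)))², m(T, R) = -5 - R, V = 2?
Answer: 1/49 ≈ 0.020408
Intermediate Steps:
N(f) = f (N(f) = -6 + (f + 2*3) = -6 + (f + 6) = -6 + (6 + f) = f)
W(P, Z) = (-4 - Z)² (W(P, Z) = (1 + (-5 - Z))² = (-4 - Z)²)
1/((-23 + W(V, 0))²) = 1/((-23 + (4 + 0)²)²) = 1/((-23 + 4²)²) = 1/((-23 + 16)²) = 1/((-7)²) = 1/49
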